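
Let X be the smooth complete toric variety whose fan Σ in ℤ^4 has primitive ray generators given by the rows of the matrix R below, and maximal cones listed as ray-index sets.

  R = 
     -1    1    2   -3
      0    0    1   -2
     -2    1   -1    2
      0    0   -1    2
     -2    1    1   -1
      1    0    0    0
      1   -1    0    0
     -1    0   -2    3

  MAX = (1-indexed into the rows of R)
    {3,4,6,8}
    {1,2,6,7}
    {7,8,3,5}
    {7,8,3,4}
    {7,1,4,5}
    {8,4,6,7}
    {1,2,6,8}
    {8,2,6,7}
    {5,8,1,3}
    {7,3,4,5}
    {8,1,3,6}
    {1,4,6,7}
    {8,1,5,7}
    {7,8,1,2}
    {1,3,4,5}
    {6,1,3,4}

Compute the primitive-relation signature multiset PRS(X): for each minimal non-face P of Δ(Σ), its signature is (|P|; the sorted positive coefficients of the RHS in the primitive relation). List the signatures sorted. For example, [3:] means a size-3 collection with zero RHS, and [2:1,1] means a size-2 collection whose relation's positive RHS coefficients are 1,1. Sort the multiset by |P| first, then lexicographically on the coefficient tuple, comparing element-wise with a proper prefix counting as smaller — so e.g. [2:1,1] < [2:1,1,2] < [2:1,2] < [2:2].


Δ(Σ) — 8 vertices, 9 min non-faces:

  P = {2,4}:  v_{2} + v_{4} = 0 — sig = [2:]
  P = {2,3}:  v_{2} + v_{3} = v_{1} + v_{8} — sig = [2:1,1]
  P = {5,6}:  v_{5} + v_{6} = v_{1} + v_{4} — sig = [2:1,1]
  P = {2,5}:  v_{2} + v_{5} = 2·v_{1} + v_{7} + v_{8} — sig = [2:1,1,2]
  P = {1,3,7}:  v_{1} + v_{3} + v_{7} = v_{5} — sig = [3:1]
  P = {1,4,8}:  v_{1} + v_{4} + v_{8} = v_{3} — sig = [3:1]
  P = {3,6,7}:  v_{3} + v_{6} + v_{7} = v_{4} — sig = [3:1]
  P = {4,5,8}:  v_{4} + v_{5} + v_{8} = 2·v_{3} + v_{7} — sig = [3:1,2]
  P = {1,6,7,8}:  v_{1} + v_{6} + v_{7} + v_{8} = 0 — sig = [4:]

Sorted signature multiset PRS(X):
    [2:]
    [2:1,1]
    [2:1,1]
    [2:1,1,2]
    [3:1]
    [3:1]
    [3:1]
    [3:1,2]
    [4:]


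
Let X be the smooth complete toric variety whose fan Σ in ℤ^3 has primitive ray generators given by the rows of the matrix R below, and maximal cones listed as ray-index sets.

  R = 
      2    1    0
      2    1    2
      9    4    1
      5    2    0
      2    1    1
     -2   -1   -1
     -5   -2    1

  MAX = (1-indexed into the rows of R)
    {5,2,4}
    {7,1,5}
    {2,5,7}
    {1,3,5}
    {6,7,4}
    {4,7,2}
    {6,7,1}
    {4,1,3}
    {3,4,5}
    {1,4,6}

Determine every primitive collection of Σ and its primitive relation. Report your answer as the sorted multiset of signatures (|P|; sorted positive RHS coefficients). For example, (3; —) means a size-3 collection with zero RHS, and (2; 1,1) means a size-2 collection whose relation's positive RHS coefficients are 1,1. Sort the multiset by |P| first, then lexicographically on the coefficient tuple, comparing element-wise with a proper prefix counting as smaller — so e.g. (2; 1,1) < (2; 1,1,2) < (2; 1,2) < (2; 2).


|primitive collections| = 9. Relations:

  {5,6}:  v_{5} + v_{6} = 0  →  sig = (2; —)
  {2,6}:  v_{2} + v_{6} = v_{4} + v_{7}  →  sig = (2; 1,1)
  {3,6}:  v_{3} + v_{6} = v_{1} + v_{4}  →  sig = (2; 1,1)
  {2,3}:  v_{2} + v_{3} = v_{4} + 3·v_{5}  →  sig = (2; 1,3)
  {1,2}:  v_{1} + v_{2} = 2·v_{5}  →  sig = (2; 2)
  {3,7}:  v_{3} + v_{7} = 2·v_{5}  →  sig = (2; 2)
  {1,4,5}:  v_{1} + v_{4} + v_{5} = v_{3}  →  sig = (3; 1)
  {1,4,7}:  v_{1} + v_{4} + v_{7} = v_{5}  →  sig = (3; 1)
  {4,5,7}:  v_{4} + v_{5} + v_{7} = v_{2}  →  sig = (3; 1)

Hence PRS(X_Σ) =
    |P|=2: 6 collections, coeffs (), (1,1), (1,1), (1,3), (2), (2)
    |P|=3: 3 collections, coeffs (1), (1), (1)


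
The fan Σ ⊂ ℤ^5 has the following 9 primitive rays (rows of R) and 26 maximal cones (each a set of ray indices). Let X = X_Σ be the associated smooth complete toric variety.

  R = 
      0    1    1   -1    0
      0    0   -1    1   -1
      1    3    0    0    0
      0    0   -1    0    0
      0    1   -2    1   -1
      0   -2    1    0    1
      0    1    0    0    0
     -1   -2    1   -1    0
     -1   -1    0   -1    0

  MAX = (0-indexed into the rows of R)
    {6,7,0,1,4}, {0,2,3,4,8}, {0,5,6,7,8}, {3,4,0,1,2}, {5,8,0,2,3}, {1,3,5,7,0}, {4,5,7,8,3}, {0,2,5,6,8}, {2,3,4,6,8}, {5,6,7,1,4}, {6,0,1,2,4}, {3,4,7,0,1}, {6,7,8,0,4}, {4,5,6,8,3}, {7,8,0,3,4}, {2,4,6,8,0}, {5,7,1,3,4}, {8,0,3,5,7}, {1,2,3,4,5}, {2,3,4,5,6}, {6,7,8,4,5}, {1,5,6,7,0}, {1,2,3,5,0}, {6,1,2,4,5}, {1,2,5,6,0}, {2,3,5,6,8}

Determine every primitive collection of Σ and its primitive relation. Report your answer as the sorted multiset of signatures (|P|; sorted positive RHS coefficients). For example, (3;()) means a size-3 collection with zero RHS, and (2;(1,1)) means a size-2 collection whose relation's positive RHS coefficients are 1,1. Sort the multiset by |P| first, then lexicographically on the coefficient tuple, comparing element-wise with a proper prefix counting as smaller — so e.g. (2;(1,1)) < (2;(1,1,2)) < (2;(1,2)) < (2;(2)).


Primitive collections (7):

  {2,7}:  v_{2} + v_{7} = v_{0}  ⇒ sig = (2;(1))
  {1,8}:  v_{1} + v_{8} = v_{4} + v_{7}  ⇒ sig = (2;(1,1))
  {0,4,5}:  v_{0} + v_{4} + v_{5} = 0  ⇒ sig = (3;())
  {1,3,6}:  v_{1} + v_{3} + v_{6} = v_{4}  ⇒ sig = (3;(1))
  {3,6,7}:  v_{3} + v_{6} + v_{7} = v_{8}  ⇒ sig = (3;(1))
  {0,3,6}:  v_{0} + v_{3} + v_{6} = v_{2} + v_{8}  ⇒ sig = (3;(1,1))
  {2,4,5,8}:  v_{2} + v_{4} + v_{5} + v_{8} = v_{3} + v_{6}  ⇒ sig = (4;(1,1))

Sorted signature multiset PRS(X):
[(2;(1)), (2;(1,1)), (3;()), (3;(1)), (3;(1)), (3;(1,1)), (4;(1,1))]


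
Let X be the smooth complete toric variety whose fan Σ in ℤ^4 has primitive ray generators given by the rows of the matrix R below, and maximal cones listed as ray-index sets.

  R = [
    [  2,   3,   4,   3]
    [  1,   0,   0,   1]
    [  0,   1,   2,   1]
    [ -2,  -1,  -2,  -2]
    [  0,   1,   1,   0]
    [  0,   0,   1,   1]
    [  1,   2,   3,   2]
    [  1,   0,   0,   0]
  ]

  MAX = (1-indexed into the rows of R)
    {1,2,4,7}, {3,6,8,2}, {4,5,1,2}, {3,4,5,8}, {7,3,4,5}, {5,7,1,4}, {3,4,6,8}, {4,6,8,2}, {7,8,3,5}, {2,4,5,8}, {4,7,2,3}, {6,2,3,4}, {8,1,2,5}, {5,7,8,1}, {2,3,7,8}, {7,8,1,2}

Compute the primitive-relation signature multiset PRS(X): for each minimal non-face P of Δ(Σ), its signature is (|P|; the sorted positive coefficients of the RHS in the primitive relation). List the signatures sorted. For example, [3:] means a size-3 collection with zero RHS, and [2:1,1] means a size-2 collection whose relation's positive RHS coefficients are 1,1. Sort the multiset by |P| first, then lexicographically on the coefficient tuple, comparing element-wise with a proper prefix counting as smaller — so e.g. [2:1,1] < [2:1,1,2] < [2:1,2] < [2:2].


9 collections generate NE(X_Σ); each relation:

  {5,6}:  v_{5} + v_{6} = v_{3} ; sig = [2:1]
  {1,6}:  v_{1} + v_{6} = v_{2} + v_{3} + v_{7} ; sig = [2:1,1,1]
  {6,7}:  v_{6} + v_{7} = v_{2} + 2·v_{3} ; sig = [2:1,2]
  {1,3}:  v_{1} + v_{3} = 2·v_{7} ; sig = [2:2]
  {2,3,5}:  v_{2} + v_{3} + v_{5} = v_{7} ; sig = [3:1]
  {2,5,7}:  v_{2} + v_{5} + v_{7} = v_{1} ; sig = [3:1]
  {4,7,8}:  v_{4} + v_{7} + v_{8} = v_{5} ; sig = [3:1]
  {1,4,8}:  v_{1} + v_{4} + v_{8} = v_{2} + 2·v_{5} ; sig = [3:1,2]
  {2,3,4,8}:  v_{2} + v_{3} + v_{4} + v_{8} = 0 ; sig = [4:]

so the primitive-relation signature multiset is
    [2:1]
    [2:1,1,1]
    [2:1,2]
    [2:2]
    [3:1]
    [3:1]
    [3:1]
    [3:1,2]
    [4:]


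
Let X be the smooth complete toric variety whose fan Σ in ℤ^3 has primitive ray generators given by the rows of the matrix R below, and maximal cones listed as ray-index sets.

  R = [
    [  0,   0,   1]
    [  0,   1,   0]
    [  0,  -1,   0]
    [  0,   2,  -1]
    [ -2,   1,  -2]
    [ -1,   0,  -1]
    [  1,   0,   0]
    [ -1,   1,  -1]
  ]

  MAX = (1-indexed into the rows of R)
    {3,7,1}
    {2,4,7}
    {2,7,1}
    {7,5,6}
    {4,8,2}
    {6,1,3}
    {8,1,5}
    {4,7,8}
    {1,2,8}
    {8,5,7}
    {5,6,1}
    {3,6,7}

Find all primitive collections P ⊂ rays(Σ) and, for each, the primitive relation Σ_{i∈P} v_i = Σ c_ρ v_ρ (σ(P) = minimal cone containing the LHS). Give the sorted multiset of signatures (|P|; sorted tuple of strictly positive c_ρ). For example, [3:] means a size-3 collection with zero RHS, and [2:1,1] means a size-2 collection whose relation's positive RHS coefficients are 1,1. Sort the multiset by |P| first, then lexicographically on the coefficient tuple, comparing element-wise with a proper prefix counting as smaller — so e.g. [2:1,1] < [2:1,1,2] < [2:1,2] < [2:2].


Δ(Σ) — 8 vertices, 14 min non-faces:

  P={2,3}:  v_{2} + v_{3} = 0 — sig = [2:]
  P={2,6}:  v_{2} + v_{6} = v_{8} — sig = [2:1]
  P={3,8}:  v_{3} + v_{8} = v_{6} — sig = [2:1]
  P={6,8}:  v_{6} + v_{8} = v_{5} — sig = [2:1]
  P={3,4}:  v_{3} + v_{4} = v_{7} + v_{8} — sig = [2:1,1]
  P={4,6}:  v_{4} + v_{6} = v_{7} + 2·v_{8} — sig = [2:1,2]
  P={4,5}:  v_{4} + v_{5} = v_{7} + 3·v_{8} — sig = [2:1,3]
  P={1,4}:  v_{1} + v_{4} = 2·v_{2} — sig = [2:2]
  P={2,5}:  v_{2} + v_{5} = 2·v_{8} — sig = [2:2]
  P={3,5}:  v_{3} + v_{5} = 2·v_{6} — sig = [2:2]
  P={1,6,7}:  v_{1} + v_{6} + v_{7} = 0 — sig = [3:]
  P={1,5,7}:  v_{1} + v_{5} + v_{7} = v_{8} — sig = [3:1]
  P={1,7,8}:  v_{1} + v_{7} + v_{8} = v_{2} — sig = [3:1]
  P={2,7,8}:  v_{2} + v_{7} + v_{8} = v_{4} — sig = [3:1]

Signatures (|P|; sorted positive RHS coefficients), sorted:
{ [2:],  [2:1] ×3,  [2:1,1],  [2:1,2],  [2:1,3],  [2:2] ×3,  [3:],  [3:1] ×3 }


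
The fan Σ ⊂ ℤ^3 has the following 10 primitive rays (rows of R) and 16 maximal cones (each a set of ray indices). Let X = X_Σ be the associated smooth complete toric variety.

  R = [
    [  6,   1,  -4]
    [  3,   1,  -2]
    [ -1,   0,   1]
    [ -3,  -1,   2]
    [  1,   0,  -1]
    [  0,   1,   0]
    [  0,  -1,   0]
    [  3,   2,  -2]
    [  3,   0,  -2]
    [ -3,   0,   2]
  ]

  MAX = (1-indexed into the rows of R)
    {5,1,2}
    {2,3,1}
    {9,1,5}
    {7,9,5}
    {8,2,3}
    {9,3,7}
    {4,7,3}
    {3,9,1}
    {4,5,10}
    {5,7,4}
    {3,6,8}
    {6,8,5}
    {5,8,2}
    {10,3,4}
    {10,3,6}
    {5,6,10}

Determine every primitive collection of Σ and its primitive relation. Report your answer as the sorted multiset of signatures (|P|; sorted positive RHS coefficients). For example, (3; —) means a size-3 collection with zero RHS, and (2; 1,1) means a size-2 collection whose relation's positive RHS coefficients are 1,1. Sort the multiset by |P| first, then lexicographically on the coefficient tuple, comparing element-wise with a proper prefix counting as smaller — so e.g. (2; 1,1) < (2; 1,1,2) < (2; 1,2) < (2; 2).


Δ(Σ) — 10 vertices, 21 min non-faces:

  • {2,4}:  v_{2} + v_{4} = 0  →  sig = (2; —)
  • {3,5}:  v_{3} + v_{5} = 0  →  sig = (2; —)
  • {6,7}:  v_{6} + v_{7} = 0  →  sig = (2; —)
  • {9,10}:  v_{9} + v_{10} = 0  →  sig = (2; —)
  • {1,4}:  v_{1} + v_{4} = v_{9}  →  sig = (2; 1)
  • {1,10}:  v_{1} + v_{10} = v_{2}  →  sig = (2; 1)
  • {2,6}:  v_{2} + v_{6} = v_{8}  →  sig = (2; 1)
  • {2,7}:  v_{2} + v_{7} = v_{9}  →  sig = (2; 1)
  • {2,9}:  v_{2} + v_{9} = v_{1}  →  sig = (2; 1)
  • {2,10}:  v_{2} + v_{10} = v_{6}  →  sig = (2; 1)
  • {4,6}:  v_{4} + v_{6} = v_{10}  →  sig = (2; 1)
  • {4,8}:  v_{4} + v_{8} = v_{6}  →  sig = (2; 1)
  • {4,9}:  v_{4} + v_{9} = v_{7}  →  sig = (2; 1)
  • {6,9}:  v_{6} + v_{9} = v_{2}  →  sig = (2; 1)
  • {7,8}:  v_{7} + v_{8} = v_{2}  →  sig = (2; 1)
  • {7,10}:  v_{7} + v_{10} = v_{4}  →  sig = (2; 1)
  • {1,6}:  v_{1} + v_{6} = 2·v_{2}  →  sig = (2; 2)
  • {1,7}:  v_{1} + v_{7} = 2·v_{9}  →  sig = (2; 2)
  • {8,9}:  v_{8} + v_{9} = 2·v_{2}  →  sig = (2; 2)
  • {8,10}:  v_{8} + v_{10} = 2·v_{6}  →  sig = (2; 2)
  • {1,8}:  v_{1} + v_{8} = 3·v_{2}  →  sig = (2; 3)

so the primitive-relation signature multiset is
{ (2; —) ×4,  (2; 1) ×12,  (2; 2) ×4,  (2; 3) }


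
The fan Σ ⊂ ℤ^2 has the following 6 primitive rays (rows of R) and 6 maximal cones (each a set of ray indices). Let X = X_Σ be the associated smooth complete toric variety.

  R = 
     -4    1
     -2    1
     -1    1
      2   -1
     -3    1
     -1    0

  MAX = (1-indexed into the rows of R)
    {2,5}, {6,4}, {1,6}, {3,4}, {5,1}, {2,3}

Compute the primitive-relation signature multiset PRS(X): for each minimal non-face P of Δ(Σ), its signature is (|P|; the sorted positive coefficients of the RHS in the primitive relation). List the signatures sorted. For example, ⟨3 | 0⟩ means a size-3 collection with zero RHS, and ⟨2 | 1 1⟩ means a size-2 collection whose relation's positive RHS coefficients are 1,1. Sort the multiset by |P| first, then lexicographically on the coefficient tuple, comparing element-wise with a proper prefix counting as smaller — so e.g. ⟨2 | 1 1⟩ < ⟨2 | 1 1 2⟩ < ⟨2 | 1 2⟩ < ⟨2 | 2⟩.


9 collections generate NE(X_Σ); each relation:

  P = {2,4}:  v_{2} + v_{4} = 0 — sig = ⟨2 | 0⟩
  P = {2,6}:  v_{2} + v_{6} = v_{5} — sig = ⟨2 | 1⟩
  P = {3,6}:  v_{3} + v_{6} = v_{2} — sig = ⟨2 | 1⟩
  P = {4,5}:  v_{4} + v_{5} = v_{6} — sig = ⟨2 | 1⟩
  P = {5,6}:  v_{5} + v_{6} = v_{1} — sig = ⟨2 | 1⟩
  P = {1,3}:  v_{1} + v_{3} = v_{2} + v_{5} — sig = ⟨2 | 1 1⟩
  P = {1,2}:  v_{1} + v_{2} = 2·v_{5} — sig = ⟨2 | 2⟩
  P = {1,4}:  v_{1} + v_{4} = 2·v_{6} — sig = ⟨2 | 2⟩
  P = {3,5}:  v_{3} + v_{5} = 2·v_{2} — sig = ⟨2 | 2⟩

Sorted signature multiset PRS(X):
    ⟨2 | 0⟩
    ⟨2 | 1⟩
    ⟨2 | 1⟩
    ⟨2 | 1⟩
    ⟨2 | 1⟩
    ⟨2 | 1 1⟩
    ⟨2 | 2⟩
    ⟨2 | 2⟩
    ⟨2 | 2⟩


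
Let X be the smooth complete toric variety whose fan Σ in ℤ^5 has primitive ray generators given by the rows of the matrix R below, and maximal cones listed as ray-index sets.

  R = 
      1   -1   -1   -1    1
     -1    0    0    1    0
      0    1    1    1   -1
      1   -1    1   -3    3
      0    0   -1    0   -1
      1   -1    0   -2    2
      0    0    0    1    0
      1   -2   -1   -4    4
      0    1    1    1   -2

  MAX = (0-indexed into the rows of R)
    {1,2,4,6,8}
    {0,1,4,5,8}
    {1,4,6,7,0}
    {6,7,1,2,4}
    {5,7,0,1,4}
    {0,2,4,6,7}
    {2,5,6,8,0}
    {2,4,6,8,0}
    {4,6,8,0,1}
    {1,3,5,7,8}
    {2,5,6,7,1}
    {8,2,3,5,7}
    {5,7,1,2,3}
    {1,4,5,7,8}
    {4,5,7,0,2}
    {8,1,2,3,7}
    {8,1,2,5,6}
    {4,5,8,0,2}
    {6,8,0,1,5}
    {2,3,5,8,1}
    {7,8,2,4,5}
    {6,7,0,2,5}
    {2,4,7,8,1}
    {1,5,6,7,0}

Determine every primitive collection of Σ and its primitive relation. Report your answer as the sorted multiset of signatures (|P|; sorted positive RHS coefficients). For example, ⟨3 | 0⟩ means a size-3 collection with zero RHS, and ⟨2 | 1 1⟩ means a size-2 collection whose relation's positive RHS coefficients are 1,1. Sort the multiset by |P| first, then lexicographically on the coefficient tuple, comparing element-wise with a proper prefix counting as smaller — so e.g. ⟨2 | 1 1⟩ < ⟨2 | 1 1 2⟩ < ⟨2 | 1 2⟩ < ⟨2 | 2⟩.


Primitive collections (9):

  P = {3,4}:  v_{3} + v_{4} = v_{7} + v_{8}  ⟹  sig = ⟨2 | 1 1⟩
  P = {3,6}:  v_{3} + v_{6} = v_{1} + v_{2} + 2·v_{5}  ⟹  sig = ⟨2 | 1 1 2⟩
  P = {0,3}:  v_{0} + v_{3} = 2·v_{5}  ⟹  sig = ⟨2 | 2⟩
  P = {0,1,2}:  v_{0} + v_{1} + v_{2} = v_{6}  ⟹  sig = ⟨3 | 1⟩
  P = {4,5,6}:  v_{4} + v_{5} + v_{6} = v_{0}  ⟹  sig = ⟨3 | 1⟩
  P = {6,7,8}:  v_{6} + v_{7} + v_{8} = v_{5}  ⟹  sig = ⟨3 | 1⟩
  P = {0,7,8}:  v_{0} + v_{7} + v_{8} = v_{4} + 2·v_{5}  ⟹  sig = ⟨3 | 1 2⟩
  P = {1,2,4,5}:  v_{1} + v_{2} + v_{4} + v_{5} = 0  ⟹  sig = ⟨4 | 0⟩
  P = {1,2,5,7,8}:  v_{1} + v_{2} + v_{5} + v_{7} + v_{8} = v_{3}  ⟹  sig = ⟨5 | 1⟩

Hence PRS(X_Σ) =
[⟨2 | 1 1⟩, ⟨2 | 1 1 2⟩, ⟨2 | 2⟩, ⟨3 | 1⟩, ⟨3 | 1⟩, ⟨3 | 1⟩, ⟨3 | 1 2⟩, ⟨4 | 0⟩, ⟨5 | 1⟩]


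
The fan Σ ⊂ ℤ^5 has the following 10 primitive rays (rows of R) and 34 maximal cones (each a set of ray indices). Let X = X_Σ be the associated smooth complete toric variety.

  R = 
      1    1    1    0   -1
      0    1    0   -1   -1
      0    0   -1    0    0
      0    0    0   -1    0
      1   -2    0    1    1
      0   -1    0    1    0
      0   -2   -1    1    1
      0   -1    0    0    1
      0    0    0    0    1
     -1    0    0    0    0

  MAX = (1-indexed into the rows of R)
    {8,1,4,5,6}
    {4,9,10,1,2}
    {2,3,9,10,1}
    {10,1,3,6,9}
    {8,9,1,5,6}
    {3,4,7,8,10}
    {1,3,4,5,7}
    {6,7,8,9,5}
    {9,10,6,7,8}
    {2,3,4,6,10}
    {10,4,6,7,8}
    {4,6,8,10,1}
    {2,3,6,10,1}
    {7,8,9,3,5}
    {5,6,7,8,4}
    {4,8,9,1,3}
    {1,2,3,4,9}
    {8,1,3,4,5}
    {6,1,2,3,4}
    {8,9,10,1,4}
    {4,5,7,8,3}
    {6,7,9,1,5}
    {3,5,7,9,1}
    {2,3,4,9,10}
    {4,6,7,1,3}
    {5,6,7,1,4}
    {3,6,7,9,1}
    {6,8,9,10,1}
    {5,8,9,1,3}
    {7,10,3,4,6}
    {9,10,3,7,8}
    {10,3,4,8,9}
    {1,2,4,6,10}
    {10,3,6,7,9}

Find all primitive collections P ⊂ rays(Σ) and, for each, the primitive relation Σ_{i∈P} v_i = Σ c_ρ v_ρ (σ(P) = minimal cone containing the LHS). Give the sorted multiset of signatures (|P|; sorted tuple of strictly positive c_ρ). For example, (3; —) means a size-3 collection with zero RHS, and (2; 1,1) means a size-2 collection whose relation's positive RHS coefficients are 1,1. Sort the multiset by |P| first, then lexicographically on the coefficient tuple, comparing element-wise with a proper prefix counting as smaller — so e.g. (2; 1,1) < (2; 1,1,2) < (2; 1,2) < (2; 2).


Primitive collections (14):

  P = {2,8}:  v_{2} + v_{8} = v_{4}  ⟹  sig = (2; 1)
  P = {5,10}:  v_{5} + v_{10} = v_{6} + v_{8}  ⟹  sig = (2; 1,1)
  P = {2,5}:  v_{2} + v_{5} = v_{1} + v_{4} + v_{7}  ⟹  sig = (2; 1,1,1)
  P = {2,7}:  v_{2} + v_{7} = v_{3} + v_{4} + v_{6}  ⟹  sig = (2; 1,1,1)
  P = {2,6,9}:  v_{2} + v_{6} + v_{9} = 0  ⟹  sig = (3; —)
  P = {1,7,8}:  v_{1} + v_{7} + v_{8} = v_{5}  ⟹  sig = (3; 1)
  P = {1,7,10}:  v_{1} + v_{7} + v_{10} = v_{6}  ⟹  sig = (3; 1)
  P = {3,6,8}:  v_{3} + v_{6} + v_{8} = v_{7}  ⟹  sig = (3; 1)
  P = {4,6,9}:  v_{4} + v_{6} + v_{9} = v_{8}  ⟹  sig = (3; 1)
  P = {4,5,9}:  v_{4} + v_{5} + v_{9} = v_{1} + v_{3} + 3·v_{8}  ⟹  sig = (3; 1,1,3)
  P = {3,5,6}:  v_{3} + v_{5} + v_{6} = v_{1} + 2·v_{7}  ⟹  sig = (3; 1,2)
  P = {4,7,9}:  v_{4} + v_{7} + v_{9} = v_{3} + 2·v_{8}  ⟹  sig = (3; 1,2)
  P = {1,3,8,10}:  v_{1} + v_{3} + v_{8} + v_{10} = 0  ⟹  sig = (4; —)
  P = {1,3,4,10}:  v_{1} + v_{3} + v_{4} + v_{10} = v_{2}  ⟹  sig = (4; 1)

Signatures (|P|; sorted positive RHS coefficients), sorted:
    |P|=2: 4 collections, coeffs (1), (1,1), (1,1,1), (1,1,1)
    |P|=3: 8 collections, coeffs (), (1), (1), (1), (1), (1,1,3), (1,2), (1,2)
    |P|=4: 2 collections, coeffs (), (1)


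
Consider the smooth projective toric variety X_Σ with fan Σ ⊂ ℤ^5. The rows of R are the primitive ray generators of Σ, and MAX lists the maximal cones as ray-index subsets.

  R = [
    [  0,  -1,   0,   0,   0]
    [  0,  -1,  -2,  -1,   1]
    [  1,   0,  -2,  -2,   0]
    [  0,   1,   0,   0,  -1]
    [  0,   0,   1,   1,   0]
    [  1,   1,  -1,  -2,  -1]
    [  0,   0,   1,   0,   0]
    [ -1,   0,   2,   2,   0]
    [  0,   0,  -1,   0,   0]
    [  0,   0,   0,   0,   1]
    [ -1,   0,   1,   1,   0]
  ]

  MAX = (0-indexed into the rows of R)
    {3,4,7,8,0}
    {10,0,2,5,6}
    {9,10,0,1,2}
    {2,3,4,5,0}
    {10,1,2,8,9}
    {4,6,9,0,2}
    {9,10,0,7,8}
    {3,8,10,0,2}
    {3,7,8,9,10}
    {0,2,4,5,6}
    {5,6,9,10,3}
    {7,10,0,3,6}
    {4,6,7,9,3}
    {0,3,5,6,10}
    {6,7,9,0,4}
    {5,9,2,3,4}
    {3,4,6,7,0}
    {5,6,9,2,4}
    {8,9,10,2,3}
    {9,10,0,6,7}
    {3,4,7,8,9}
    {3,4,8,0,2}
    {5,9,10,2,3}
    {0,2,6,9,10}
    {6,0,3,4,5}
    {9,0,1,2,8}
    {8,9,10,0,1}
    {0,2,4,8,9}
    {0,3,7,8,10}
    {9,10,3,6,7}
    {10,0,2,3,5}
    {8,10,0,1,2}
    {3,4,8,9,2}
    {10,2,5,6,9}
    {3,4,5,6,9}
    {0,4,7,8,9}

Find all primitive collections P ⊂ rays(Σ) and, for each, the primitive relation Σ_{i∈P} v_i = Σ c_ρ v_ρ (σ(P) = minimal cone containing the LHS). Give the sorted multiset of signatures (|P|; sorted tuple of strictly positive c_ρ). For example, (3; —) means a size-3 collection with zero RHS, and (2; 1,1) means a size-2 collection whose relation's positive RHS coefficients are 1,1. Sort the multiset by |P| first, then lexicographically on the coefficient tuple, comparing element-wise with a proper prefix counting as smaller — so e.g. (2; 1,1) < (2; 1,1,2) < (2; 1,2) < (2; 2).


14 collections generate NE(X_Σ); each relation:

  P={2,7}:  v_{2} + v_{7} = 0  so sig = (2; —)
  P={6,8}:  v_{6} + v_{8} = 0  so sig = (2; —)
  P={4,10}:  v_{4} + v_{10} = v_{7}  so sig = (2; 1)
  P={5,7}:  v_{5} + v_{7} = v_{3} + v_{6}  so sig = (2; 1,1)
  P={5,8}:  v_{5} + v_{8} = v_{2} + v_{3}  so sig = (2; 1,1)
  P={1,3}:  v_{1} + v_{3} = v_{2} + v_{8} + v_{10}  so sig = (2; 1,1,1)
  P={1,4}:  v_{1} + v_{4} = v_{0} + v_{8} + v_{9}  so sig = (2; 1,1,1)
  P={1,6}:  v_{1} + v_{6} = v_{0} + v_{2} + v_{9} + v_{10}  so sig = (2; 1,1,1,1)
  P={1,7}:  v_{1} + v_{7} = v_{0} + v_{8} + v_{9} + v_{10}  so sig = (2; 1,1,1,1)
  P={1,5}:  v_{1} + v_{5} = 2·v_{2} + v_{10}  so sig = (2; 1,2)
  P={0,3,9}:  v_{0} + v_{3} + v_{9} = 0  so sig = (3; —)
  P={2,3,6}:  v_{2} + v_{3} + v_{6} = v_{5}  so sig = (3; 1)
  P={0,5,9}:  v_{0} + v_{5} + v_{9} = v_{2} + v_{6}  so sig = (3; 1,1)
  P={0,2,8,9,10}:  v_{0} + v_{2} + v_{8} + v_{9} + v_{10} = v_{1}  so sig = (5; 1)

Hence PRS(X_Σ) =
[(2; —), (2; —), (2; 1), (2; 1,1), (2; 1,1), (2; 1,1,1), (2; 1,1,1), (2; 1,1,1,1), (2; 1,1,1,1), (2; 1,2), (3; —), (3; 1), (3; 1,1), (5; 1)]


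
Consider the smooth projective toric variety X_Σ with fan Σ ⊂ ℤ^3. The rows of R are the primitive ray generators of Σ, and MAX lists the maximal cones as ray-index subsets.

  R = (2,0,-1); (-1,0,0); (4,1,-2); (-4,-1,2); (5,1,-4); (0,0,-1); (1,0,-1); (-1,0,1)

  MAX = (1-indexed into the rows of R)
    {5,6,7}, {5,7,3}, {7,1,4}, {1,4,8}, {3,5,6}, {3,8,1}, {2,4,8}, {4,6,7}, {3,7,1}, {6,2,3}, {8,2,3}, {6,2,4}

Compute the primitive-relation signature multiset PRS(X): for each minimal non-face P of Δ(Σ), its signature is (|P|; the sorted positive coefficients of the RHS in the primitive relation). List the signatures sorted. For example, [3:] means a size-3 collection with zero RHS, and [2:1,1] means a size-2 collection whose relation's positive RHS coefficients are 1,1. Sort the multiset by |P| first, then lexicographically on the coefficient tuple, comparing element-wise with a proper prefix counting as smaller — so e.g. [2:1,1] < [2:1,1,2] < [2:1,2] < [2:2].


Primitive collections (11):

  P={3,4}:  v_{3} + v_{4} = 0  ⟹  sig = [2:]
  P={7,8}:  v_{7} + v_{8} = 0  ⟹  sig = [2:]
  P={1,2}:  v_{1} + v_{2} = v_{7}  ⟹  sig = [2:1]
  P={2,7}:  v_{2} + v_{7} = v_{6}  ⟹  sig = [2:1]
  P={6,8}:  v_{6} + v_{8} = v_{2}  ⟹  sig = [2:1]
  P={4,5}:  v_{4} + v_{5} = v_{6} + v_{7}  ⟹  sig = [2:1,1]
  P={5,8}:  v_{5} + v_{8} = v_{3} + v_{6}  ⟹  sig = [2:1,1]
  P={2,5}:  v_{2} + v_{5} = v_{3} + 2·v_{6}  ⟹  sig = [2:1,2]
  P={1,5}:  v_{1} + v_{5} = v_{3} + 3·v_{7}  ⟹  sig = [2:1,3]
  P={1,6}:  v_{1} + v_{6} = 2·v_{7}  ⟹  sig = [2:2]
  P={3,6,7}:  v_{3} + v_{6} + v_{7} = v_{5}  ⟹  sig = [3:1]

Signatures (|P|; sorted positive RHS coefficients), sorted:
    |P|=2: 10 collections, coeffs (), (), (1), (1), (1), (1,1), (1,1), (1,2), (1,3), (2)
    |P|=3: 1 collection, coeffs (1)


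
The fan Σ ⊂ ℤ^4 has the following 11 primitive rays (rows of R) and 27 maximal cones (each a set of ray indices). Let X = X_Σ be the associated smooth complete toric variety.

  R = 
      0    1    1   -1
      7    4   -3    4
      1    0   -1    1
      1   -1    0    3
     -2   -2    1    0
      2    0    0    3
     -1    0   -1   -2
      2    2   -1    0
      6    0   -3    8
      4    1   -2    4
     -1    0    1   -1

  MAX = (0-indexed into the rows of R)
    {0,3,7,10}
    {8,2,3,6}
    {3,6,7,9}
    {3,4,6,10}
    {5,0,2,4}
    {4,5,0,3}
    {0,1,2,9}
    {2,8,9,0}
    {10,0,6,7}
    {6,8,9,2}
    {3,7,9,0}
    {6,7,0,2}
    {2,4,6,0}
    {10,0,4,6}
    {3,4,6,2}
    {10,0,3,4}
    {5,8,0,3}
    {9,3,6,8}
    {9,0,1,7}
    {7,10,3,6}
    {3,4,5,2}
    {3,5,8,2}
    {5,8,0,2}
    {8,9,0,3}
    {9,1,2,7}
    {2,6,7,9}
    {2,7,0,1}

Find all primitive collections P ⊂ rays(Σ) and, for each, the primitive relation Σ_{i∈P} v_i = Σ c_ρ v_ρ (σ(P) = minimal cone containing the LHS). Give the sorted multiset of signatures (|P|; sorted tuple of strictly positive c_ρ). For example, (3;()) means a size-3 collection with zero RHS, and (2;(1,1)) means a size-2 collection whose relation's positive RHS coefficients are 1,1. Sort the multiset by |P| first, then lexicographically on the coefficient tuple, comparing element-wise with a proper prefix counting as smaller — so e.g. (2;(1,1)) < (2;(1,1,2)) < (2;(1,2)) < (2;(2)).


The 24 primitive collections of Σ (r=11, n=4):

  P = {2,10}:  v_{2} + v_{10} = 0  ⇒ sig = (2;())
  P = {4,7}:  v_{4} + v_{7} = 0  ⇒ sig = (2;())
  P = {5,6}:  v_{5} + v_{6} = v_{2}  ⇒ sig = (2;(1))
  P = {4,9}:  v_{4} + v_{9} = v_{2} + v_{3}  ⇒ sig = (2;(1,1))
  P = {5,7}:  v_{5} + v_{7} = v_{0} + v_{9}  ⇒ sig = (2;(1,1))
  P = {5,9}:  v_{5} + v_{9} = v_{0} + v_{8}  ⇒ sig = (2;(1,1))
  P = {5,10}:  v_{5} + v_{10} = v_{0} + v_{3}  ⇒ sig = (2;(1,1))
  P = {8,10}:  v_{8} + v_{10} = v_{3} + v_{9}  ⇒ sig = (2;(1,1))
  P = {9,10}:  v_{9} + v_{10} = v_{3} + v_{7}  ⇒ sig = (2;(1,1))
  P = {1,4}:  v_{1} + v_{4} = v_{0} + v_{2} + v_{9}  ⇒ sig = (2;(1,1,1))
  P = {1,10}:  v_{1} + v_{10} = v_{0} + v_{7} + v_{9}  ⇒ sig = (2;(1,1,1))
  P = {1,8}:  v_{1} + v_{8} = v_{0} + v_{2} + 3·v_{9}  ⇒ sig = (2;(1,1,3))
  P = {1,3}:  v_{1} + v_{3} = v_{0} + 2·v_{9}  ⇒ sig = (2;(1,2))
  P = {1,5}:  v_{1} + v_{5} = 2·v_{0} + v_{2} + 2·v_{9}  ⇒ sig = (2;(1,2,2))
  P = {7,8}:  v_{7} + v_{8} = 2·v_{9}  ⇒ sig = (2;(2))
  P = {1,6}:  v_{1} + v_{6} = 2·v_{2} + 2·v_{7}  ⇒ sig = (2;(2,2))
  P = {4,8}:  v_{4} + v_{8} = 2·v_{2} + 2·v_{3}  ⇒ sig = (2;(2,2))
  P = {0,3,6}:  v_{0} + v_{3} + v_{6} = 0  ⇒ sig = (3;())
  P = {0,2,3}:  v_{0} + v_{2} + v_{3} = v_{5}  ⇒ sig = (3;(1))
  P = {2,3,7}:  v_{2} + v_{3} + v_{7} = v_{9}  ⇒ sig = (3;(1))
  P = {2,3,9}:  v_{2} + v_{3} + v_{9} = v_{8}  ⇒ sig = (3;(1))
  P = {0,6,8}:  v_{0} + v_{6} + v_{8} = v_{2} + v_{9}  ⇒ sig = (3;(1,1))
  P = {0,6,9}:  v_{0} + v_{6} + v_{9} = v_{2} + v_{7}  ⇒ sig = (3;(1,1))
  P = {0,2,7,9}:  v_{0} + v_{2} + v_{7} + v_{9} = v_{1}  ⇒ sig = (4;(1))

so the primitive-relation signature multiset is
    |P|=2: 17 collections, coeffs (), (), (1), (1,1), (1,1), (1,1), (1,1), (1,1), (1,1), (1,1,1), (1,1,1), (1,1,3), (1,2), (1,2,2), (2), (2,2), (2,2)
    |P|=3: 6 collections, coeffs (), (1), (1), (1), (1,1), (1,1)
    |P|=4: 1 collection, coeffs (1)


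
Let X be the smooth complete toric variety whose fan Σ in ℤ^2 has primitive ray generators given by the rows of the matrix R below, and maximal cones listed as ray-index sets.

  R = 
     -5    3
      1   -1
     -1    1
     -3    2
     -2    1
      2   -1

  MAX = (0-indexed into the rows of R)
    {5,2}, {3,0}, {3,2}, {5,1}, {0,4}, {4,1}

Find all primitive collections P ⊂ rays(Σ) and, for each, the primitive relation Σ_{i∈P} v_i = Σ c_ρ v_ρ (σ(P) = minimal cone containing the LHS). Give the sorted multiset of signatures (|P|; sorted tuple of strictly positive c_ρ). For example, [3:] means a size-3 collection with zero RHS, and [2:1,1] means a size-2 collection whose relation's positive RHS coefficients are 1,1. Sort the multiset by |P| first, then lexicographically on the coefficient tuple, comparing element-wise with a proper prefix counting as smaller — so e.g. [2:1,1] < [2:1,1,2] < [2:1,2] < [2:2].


Minimal non-faces — 9 found among 6 rays, 6 max cones:

  P = {1,2}:  v_{1} + v_{2} = 0 — sig = [2:]
  P = {4,5}:  v_{4} + v_{5} = 0 — sig = [2:]
  P = {0,5}:  v_{0} + v_{5} = v_{3} — sig = [2:1]
  P = {1,3}:  v_{1} + v_{3} = v_{4} — sig = [2:1]
  P = {2,4}:  v_{2} + v_{4} = v_{3} — sig = [2:1]
  P = {3,4}:  v_{3} + v_{4} = v_{0} — sig = [2:1]
  P = {3,5}:  v_{3} + v_{5} = v_{2} — sig = [2:1]
  P = {0,1}:  v_{0} + v_{1} = 2·v_{4} — sig = [2:2]
  P = {0,2}:  v_{0} + v_{2} = 2·v_{3} — sig = [2:2]

so the primitive-relation signature multiset is
    [2:]
    [2:]
    [2:1]
    [2:1]
    [2:1]
    [2:1]
    [2:1]
    [2:2]
    [2:2]


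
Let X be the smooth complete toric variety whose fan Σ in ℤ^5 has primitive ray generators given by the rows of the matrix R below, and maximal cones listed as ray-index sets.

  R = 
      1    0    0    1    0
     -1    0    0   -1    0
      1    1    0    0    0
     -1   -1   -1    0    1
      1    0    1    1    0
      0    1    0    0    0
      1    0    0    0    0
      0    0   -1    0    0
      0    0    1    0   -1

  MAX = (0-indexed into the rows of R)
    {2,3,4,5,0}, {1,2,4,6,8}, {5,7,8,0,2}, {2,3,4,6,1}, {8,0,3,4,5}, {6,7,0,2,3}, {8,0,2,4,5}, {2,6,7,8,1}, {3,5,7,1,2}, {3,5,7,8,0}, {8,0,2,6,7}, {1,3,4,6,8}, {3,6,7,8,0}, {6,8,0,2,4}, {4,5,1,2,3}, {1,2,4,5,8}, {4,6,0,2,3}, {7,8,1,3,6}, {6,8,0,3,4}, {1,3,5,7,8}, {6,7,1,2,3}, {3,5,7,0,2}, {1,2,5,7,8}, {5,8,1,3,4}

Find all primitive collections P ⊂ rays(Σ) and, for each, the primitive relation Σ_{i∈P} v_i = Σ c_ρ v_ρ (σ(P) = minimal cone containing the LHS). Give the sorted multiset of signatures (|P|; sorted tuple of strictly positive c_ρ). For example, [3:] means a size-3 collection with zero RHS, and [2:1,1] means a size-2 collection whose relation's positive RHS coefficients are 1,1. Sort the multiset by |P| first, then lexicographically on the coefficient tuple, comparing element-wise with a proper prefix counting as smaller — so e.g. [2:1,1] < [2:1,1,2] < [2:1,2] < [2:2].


Primitive collections (4):

  P={0,1}:  v_{0} + v_{1} = 0  ⇒ sig = [2:]
  P={4,7}:  v_{4} + v_{7} = v_{0}  ⇒ sig = [2:1]
  P={5,6}:  v_{5} + v_{6} = v_{2}  ⇒ sig = [2:1]
  P={2,3,8}:  v_{2} + v_{3} + v_{8} = 0  ⇒ sig = [3:]

Hence PRS(X_Σ) =
    |P|=2: 3 collections, coeffs (), (1), (1)
    |P|=3: 1 collection, coeffs ()


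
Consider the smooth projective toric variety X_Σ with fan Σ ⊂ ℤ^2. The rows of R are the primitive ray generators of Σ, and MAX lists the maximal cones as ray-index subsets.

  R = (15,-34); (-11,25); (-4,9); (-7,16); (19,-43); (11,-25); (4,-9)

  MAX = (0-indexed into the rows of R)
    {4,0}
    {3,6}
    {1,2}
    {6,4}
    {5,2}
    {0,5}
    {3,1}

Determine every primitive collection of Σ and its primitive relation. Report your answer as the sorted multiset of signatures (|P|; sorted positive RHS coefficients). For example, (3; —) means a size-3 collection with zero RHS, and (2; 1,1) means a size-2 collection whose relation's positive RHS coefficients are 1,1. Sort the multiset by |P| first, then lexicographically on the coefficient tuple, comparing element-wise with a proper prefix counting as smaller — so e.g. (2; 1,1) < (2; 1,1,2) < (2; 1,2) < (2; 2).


Σ has 14 primitive collections:

  • {1,5}:  v_{1} + v_{5} = 0  ⟹  sig = (2; —)
  • {2,6}:  v_{2} + v_{6} = 0  ⟹  sig = (2; —)
  • {0,1}:  v_{0} + v_{1} = v_{6}  ⟹  sig = (2; 1)
  • {0,2}:  v_{0} + v_{2} = v_{5}  ⟹  sig = (2; 1)
  • {0,6}:  v_{0} + v_{6} = v_{4}  ⟹  sig = (2; 1)
  • {1,6}:  v_{1} + v_{6} = v_{3}  ⟹  sig = (2; 1)
  • {2,3}:  v_{2} + v_{3} = v_{1}  ⟹  sig = (2; 1)
  • {2,4}:  v_{2} + v_{4} = v_{0}  ⟹  sig = (2; 1)
  • {3,5}:  v_{3} + v_{5} = v_{6}  ⟹  sig = (2; 1)
  • {5,6}:  v_{5} + v_{6} = v_{0}  ⟹  sig = (2; 1)
  • {0,3}:  v_{0} + v_{3} = 2·v_{6}  ⟹  sig = (2; 2)
  • {1,4}:  v_{1} + v_{4} = 2·v_{6}  ⟹  sig = (2; 2)
  • {4,5}:  v_{4} + v_{5} = 2·v_{0}  ⟹  sig = (2; 2)
  • {3,4}:  v_{3} + v_{4} = 3·v_{6}  ⟹  sig = (2; 3)

Sorted signature multiset PRS(X):
    |P|=2: 14 collections, coeffs (), (), (1), (1), (1), (1), (1), (1), (1), (1), (2), (2), (2), (3)


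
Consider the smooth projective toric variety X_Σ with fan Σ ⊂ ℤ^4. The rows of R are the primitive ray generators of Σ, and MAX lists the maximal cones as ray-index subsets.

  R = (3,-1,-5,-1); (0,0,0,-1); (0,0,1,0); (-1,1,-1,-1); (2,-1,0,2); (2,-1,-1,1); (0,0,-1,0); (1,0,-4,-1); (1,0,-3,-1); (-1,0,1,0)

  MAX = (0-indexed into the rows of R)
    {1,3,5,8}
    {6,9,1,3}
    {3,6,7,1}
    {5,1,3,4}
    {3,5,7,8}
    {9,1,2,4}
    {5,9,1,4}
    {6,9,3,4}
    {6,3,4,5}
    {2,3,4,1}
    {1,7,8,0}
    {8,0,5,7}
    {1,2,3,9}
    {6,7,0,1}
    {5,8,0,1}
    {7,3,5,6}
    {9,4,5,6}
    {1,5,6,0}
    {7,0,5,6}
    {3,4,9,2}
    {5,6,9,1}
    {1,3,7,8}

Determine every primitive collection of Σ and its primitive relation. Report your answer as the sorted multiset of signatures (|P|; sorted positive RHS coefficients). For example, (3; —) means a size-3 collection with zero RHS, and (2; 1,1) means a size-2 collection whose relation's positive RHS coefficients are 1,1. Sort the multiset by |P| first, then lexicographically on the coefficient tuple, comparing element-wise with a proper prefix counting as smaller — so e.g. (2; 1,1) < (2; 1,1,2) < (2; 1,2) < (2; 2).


|primitive collections| = 18. Relations:

  • {2,6}:  v_{2} + v_{6} = 0  →  sig = (2; —)
  • {2,7}:  v_{2} + v_{7} = v_{8}  →  sig = (2; 1)
  • {6,8}:  v_{6} + v_{8} = v_{7}  →  sig = (2; 1)
  • {2,5}:  v_{2} + v_{5} = v_{1} + v_{4}  →  sig = (2; 1,1)
  • {0,2}:  v_{0} + v_{2} = v_{1} + v_{5} + v_{8}  →  sig = (2; 1,1,1)
  • {2,8}:  v_{2} + v_{8} = v_{1} + v_{3} + v_{5}  →  sig = (2; 1,1,1)
  • {4,7}:  v_{4} + v_{7} = v_{3} + 2·v_{5} + v_{6}  →  sig = (2; 1,1,2)
  • {0,4}:  v_{0} + v_{4} = 2·v_{5} + v_{8}  →  sig = (2; 1,2)
  • {4,8}:  v_{4} + v_{8} = v_{3} + 2·v_{5}  →  sig = (2; 1,2)
  • {8,9}:  v_{8} + v_{9} = v_{1} + 2·v_{6}  →  sig = (2; 1,2)
  • {0,9}:  v_{0} + v_{9} = 2·v_{1} + v_{5} + 3·v_{6}  →  sig = (2; 1,2,3)
  • {7,9}:  v_{7} + v_{9} = v_{1} + 3·v_{6}  →  sig = (2; 1,3)
  • {0,3}:  v_{0} + v_{3} = 2·v_{8}  →  sig = (2; 2)
  • {1,4,6}:  v_{1} + v_{4} + v_{6} = v_{5}  →  sig = (3; 1)
  • {1,5,7}:  v_{1} + v_{5} + v_{7} = v_{0}  →  sig = (3; 1)
  • {3,5,9}:  v_{3} + v_{5} + v_{9} = v_{6}  →  sig = (3; 1)
  • {1,3,4,9}:  v_{1} + v_{3} + v_{4} + v_{9} = 0  →  sig = (4; —)
  • {1,3,5,6}:  v_{1} + v_{3} + v_{5} + v_{6} = v_{8}  →  sig = (4; 1)

Sorted signature multiset PRS(X):
    |P|=2: 13 collections, coeffs (), (1), (1), (1,1), (1,1,1), (1,1,1), (1,1,2), (1,2), (1,2), (1,2), (1,2,3), (1,3), (2)
    |P|=3: 3 collections, coeffs (1), (1), (1)
    |P|=4: 2 collections, coeffs (), (1)


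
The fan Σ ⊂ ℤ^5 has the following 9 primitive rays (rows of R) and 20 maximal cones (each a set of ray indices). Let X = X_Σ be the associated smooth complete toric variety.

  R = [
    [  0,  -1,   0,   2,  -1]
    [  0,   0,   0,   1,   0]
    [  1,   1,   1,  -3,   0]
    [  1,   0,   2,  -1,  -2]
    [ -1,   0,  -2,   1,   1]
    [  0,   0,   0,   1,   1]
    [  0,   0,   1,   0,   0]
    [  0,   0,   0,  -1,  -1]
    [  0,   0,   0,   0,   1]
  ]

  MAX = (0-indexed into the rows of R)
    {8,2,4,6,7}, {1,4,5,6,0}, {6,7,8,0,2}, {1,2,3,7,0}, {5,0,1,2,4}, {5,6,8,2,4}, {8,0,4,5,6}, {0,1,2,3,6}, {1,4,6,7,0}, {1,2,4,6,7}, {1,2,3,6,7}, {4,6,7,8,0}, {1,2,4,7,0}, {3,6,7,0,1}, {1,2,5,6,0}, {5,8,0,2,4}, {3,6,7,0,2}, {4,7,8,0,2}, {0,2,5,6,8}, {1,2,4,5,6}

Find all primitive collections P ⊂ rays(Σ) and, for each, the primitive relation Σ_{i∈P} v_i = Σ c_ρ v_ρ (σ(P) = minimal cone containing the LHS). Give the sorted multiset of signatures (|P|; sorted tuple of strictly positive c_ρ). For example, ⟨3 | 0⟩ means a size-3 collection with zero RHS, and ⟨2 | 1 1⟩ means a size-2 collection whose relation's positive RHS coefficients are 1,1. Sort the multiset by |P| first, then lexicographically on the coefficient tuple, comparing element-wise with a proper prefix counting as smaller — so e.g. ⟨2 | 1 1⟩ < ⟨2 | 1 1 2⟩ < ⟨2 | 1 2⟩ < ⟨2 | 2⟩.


Σ has 7 primitive collections:

  {5,7}:  v_{5} + v_{7} = 0  so sig = ⟨2 | 0⟩
  {1,8}:  v_{1} + v_{8} = v_{5}  so sig = ⟨2 | 1⟩
  {3,4}:  v_{3} + v_{4} = v_{1} + v_{7}  so sig = ⟨2 | 1 1⟩
  {3,8}:  v_{3} + v_{8} = v_{0} + v_{2} + v_{6}  so sig = ⟨2 | 1 1 1⟩
  {3,5}:  v_{3} + v_{5} = v_{0} + v_{1} + v_{2} + v_{6}  so sig = ⟨2 | 1 1 1 1⟩
  {0,2,4,6}:  v_{0} + v_{2} + v_{4} + v_{6} = 0  so sig = ⟨4 | 0⟩
  {0,1,2,6,7}:  v_{0} + v_{1} + v_{2} + v_{6} + v_{7} = v_{3}  so sig = ⟨5 | 1⟩

Sorted signature multiset PRS(X):
{ ⟨2 | 0⟩,  ⟨2 | 1⟩,  ⟨2 | 1 1⟩,  ⟨2 | 1 1 1⟩,  ⟨2 | 1 1 1 1⟩,  ⟨4 | 0⟩,  ⟨5 | 1⟩ }


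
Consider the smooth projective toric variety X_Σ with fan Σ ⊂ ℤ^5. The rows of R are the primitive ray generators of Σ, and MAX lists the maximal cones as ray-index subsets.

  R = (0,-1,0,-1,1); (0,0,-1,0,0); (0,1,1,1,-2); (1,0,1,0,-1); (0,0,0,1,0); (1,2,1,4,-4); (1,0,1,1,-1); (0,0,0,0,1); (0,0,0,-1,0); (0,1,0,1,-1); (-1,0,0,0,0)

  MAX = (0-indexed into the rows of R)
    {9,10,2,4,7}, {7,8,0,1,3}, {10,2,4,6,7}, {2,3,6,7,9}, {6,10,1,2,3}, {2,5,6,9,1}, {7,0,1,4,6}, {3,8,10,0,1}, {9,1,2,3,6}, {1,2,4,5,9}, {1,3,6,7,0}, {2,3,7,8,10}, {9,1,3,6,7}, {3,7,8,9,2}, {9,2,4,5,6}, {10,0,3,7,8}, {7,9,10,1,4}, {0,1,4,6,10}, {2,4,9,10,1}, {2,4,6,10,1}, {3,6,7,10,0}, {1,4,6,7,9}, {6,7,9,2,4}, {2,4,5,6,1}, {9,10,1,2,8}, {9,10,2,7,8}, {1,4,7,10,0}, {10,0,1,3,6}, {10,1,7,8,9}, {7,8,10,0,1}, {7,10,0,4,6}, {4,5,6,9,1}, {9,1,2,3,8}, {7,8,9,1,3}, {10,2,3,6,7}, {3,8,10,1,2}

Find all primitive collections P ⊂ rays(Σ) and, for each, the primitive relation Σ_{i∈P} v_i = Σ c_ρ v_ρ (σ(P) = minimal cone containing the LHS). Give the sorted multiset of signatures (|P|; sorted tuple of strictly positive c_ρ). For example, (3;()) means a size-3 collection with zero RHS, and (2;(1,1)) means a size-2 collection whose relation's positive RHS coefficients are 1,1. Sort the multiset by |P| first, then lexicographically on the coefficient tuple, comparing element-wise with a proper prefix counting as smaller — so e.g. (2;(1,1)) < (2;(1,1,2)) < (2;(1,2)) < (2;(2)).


16 minimal non-faces of Δ(Σ) (on 11 rays):

  P = {0,9}:  v_{0} + v_{9} = 0 ; sig = (2;())
  P = {4,8}:  v_{4} + v_{8} = 0 ; sig = (2;())
  P = {3,4}:  v_{3} + v_{4} = v_{6} ; sig = (2;(1))
  P = {6,8}:  v_{6} + v_{8} = v_{3} ; sig = (2;(1))
  P = {0,2}:  v_{0} + v_{2} = v_{3} + v_{10} ; sig = (2;(1,1))
  P = {0,5}:  v_{0} + v_{5} = v_{1} + v_{2} + v_{4} + v_{6} ; sig = (2;(1,1,1,1))
  P = {5,8}:  v_{5} + v_{8} = v_{1} + v_{2} + v_{6} + v_{9} ; sig = (2;(1,1,1,1))
  P = {3,5}:  v_{3} + v_{5} = v_{1} + v_{2} + 2·v_{6} + v_{9} ; sig = (2;(1,1,1,2))
  P = {5,7}:  v_{5} + v_{7} = v_{4} + v_{6} + 2·v_{9} ; sig = (2;(1,1,2))
  P = {5,10}:  v_{5} + v_{10} = v_{1} + 2·v_{2} + 2·v_{4} ; sig = (2;(1,2,2))
  P = {1,2,7}:  v_{1} + v_{2} + v_{7} = v_{9} ; sig = (3;(1))
  P = {3,9,10}:  v_{3} + v_{9} + v_{10} = v_{2} ; sig = (3;(1))
  P = {6,9,10}:  v_{6} + v_{9} + v_{10} = v_{2} + v_{4} ; sig = (3;(1,1))
  P = {1,3,7,10}:  v_{1} + v_{3} + v_{7} + v_{10} = 0 ; sig = (4;())
  P = {1,6,7,10}:  v_{1} + v_{6} + v_{7} + v_{10} = v_{4} ; sig = (4;(1))
  P = {1,2,4,6,9}:  v_{1} + v_{2} + v_{4} + v_{6} + v_{9} = v_{5} ; sig = (5;(1))

so the primitive-relation signature multiset is
[(2;()), (2;()), (2;(1)), (2;(1)), (2;(1,1)), (2;(1,1,1,1)), (2;(1,1,1,1)), (2;(1,1,1,2)), (2;(1,1,2)), (2;(1,2,2)), (3;(1)), (3;(1)), (3;(1,1)), (4;()), (4;(1)), (5;(1))]


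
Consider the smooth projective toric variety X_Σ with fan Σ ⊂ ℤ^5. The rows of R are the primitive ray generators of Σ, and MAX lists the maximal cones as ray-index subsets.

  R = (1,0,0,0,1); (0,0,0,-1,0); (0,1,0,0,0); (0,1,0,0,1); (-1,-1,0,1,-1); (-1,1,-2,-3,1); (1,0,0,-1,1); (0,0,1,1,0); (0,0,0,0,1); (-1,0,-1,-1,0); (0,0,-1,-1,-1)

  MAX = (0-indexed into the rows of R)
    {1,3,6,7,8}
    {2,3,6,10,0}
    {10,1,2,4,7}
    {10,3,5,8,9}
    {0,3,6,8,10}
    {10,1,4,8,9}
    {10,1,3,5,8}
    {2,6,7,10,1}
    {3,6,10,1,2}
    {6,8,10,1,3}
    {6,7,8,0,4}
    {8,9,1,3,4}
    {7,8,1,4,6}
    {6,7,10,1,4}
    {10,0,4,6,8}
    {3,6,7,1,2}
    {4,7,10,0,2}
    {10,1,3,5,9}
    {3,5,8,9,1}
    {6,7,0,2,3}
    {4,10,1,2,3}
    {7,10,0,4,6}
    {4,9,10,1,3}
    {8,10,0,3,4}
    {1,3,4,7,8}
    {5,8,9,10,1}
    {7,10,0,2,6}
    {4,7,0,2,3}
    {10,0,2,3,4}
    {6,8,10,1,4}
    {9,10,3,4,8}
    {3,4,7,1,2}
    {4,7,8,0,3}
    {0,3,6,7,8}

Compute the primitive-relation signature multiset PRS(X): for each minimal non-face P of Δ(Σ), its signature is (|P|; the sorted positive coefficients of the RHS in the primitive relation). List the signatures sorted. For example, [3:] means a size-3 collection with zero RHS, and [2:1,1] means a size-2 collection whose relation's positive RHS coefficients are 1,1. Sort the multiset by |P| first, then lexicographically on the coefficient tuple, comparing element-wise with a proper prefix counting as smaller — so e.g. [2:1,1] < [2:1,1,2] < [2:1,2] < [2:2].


17 minimal non-faces of Δ(Σ) (on 11 rays):

  {0,1}:  v_{0} + v_{1} = v_{6}  so sig = [2:1]
  {2,8}:  v_{2} + v_{8} = v_{3}  so sig = [2:1]
  {5,7}:  v_{5} + v_{7} = v_{1} + v_{3} + v_{9}  so sig = [2:1,1,1]
  {7,9}:  v_{7} + v_{9} = v_{1} + v_{3} + v_{4}  so sig = [2:1,1,1]
  {2,5}:  v_{2} + v_{5} = v_{1} + 2·v_{3} + v_{9} + v_{10}  so sig = [2:1,1,1,2]
  {2,9}:  v_{2} + v_{9} = v_{1} + 2·v_{3} + v_{4} + v_{10}  so sig = [2:1,1,1,2]
  {6,9}:  v_{6} + v_{9} = v_{1} + 2·v_{8} + v_{10}  so sig = [2:1,1,2]
  {0,5}:  v_{0} + v_{5} = v_{1} + v_{3} + 3·v_{8} + 2·v_{10}  so sig = [2:1,1,2,3]
  {0,9}:  v_{0} + v_{9} = 2·v_{8} + v_{10}  so sig = [2:1,2]
  {5,6}:  v_{5} + v_{6} = 2·v_{1} + v_{3} + 3·v_{8} + 2·v_{10}  so sig = [2:1,2,2,3]
  {4,5}:  v_{4} + v_{5} = 2·v_{9}  so sig = [2:2]
  {2,4,6}:  v_{2} + v_{4} + v_{6} = 0  so sig = [3:]
  {7,8,10}:  v_{7} + v_{8} + v_{10} = 0  so sig = [3:]
  {3,4,6}:  v_{3} + v_{4} + v_{6} = v_{8}  so sig = [3:1]
  {3,7,10}:  v_{3} + v_{7} + v_{10} = v_{2}  so sig = [3:1]
  {1,3,4,8,10}:  v_{1} + v_{3} + v_{4} + v_{8} + v_{10} = v_{9}  so sig = [5:1]
  {1,3,8,9,10}:  v_{1} + v_{3} + v_{8} + v_{9} + v_{10} = v_{5}  so sig = [5:1]

Sorted signature multiset PRS(X):
{ [2:1] ×2,  [2:1,1,1] ×2,  [2:1,1,1,2] ×2,  [2:1,1,2],  [2:1,1,2,3],  [2:1,2],  [2:1,2,2,3],  [2:2],  [3:] ×2,  [3:1] ×2,  [5:1] ×2 }
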